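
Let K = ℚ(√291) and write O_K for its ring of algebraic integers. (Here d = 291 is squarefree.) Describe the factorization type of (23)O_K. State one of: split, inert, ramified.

d = 291 ≡ 3 (mod 4), so O_K = ℤ[√291] and disc(K) = 4d = 1164.
disc(K) = 1164 is not divisible by 23; 23 is unramified.
(291/23) = 15^11 mod 23 = 22, giving Legendre symbol -1.
d is a non-residue mod p, hence 23 remains inert in O_K.

23 remains inert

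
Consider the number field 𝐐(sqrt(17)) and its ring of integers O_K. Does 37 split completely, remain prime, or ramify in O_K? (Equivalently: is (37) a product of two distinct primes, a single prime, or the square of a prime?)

37 remains inert

Since 17 ≡ 1 mod 4, the ring of integers is ℤ[(1+√17)/2] with discriminant 17.
disc(K) = 17 is not divisible by 37; 37 is unramified.
Euler's criterion: 17^18 mod 37 = 36. Thus (17|37) = -1.
Legendre symbol -1 ⇒ 37 is inert.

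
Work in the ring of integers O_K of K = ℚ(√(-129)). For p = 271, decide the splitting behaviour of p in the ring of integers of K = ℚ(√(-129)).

inert

Since -129 ≢ 1 mod 4, the ring of integers is ℤ[√-129] with discriminant 4·(-129) = -516.
disc(K) = -516 is not divisible by 271; 271 is unramified.
Compute (-129/271) via Euler: 142^((271-1)/2) mod 271 = 270, so (-129/271) = -1.
(-129/271) = -1, so 271 is inert.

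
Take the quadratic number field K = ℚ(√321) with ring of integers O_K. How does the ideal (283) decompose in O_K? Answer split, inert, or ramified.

283 splits in O_K

321 mod 4 = 1, hence disc K = 321 and O_K = ℤ[(1+√321)/2].
Since gcd(283, 321) = 1 the prime 283 does not ramify.
Euler's criterion: 321^141 mod 283 = 1. Thus (321|283) = 1.
(321/283) = 1, so 283 splits.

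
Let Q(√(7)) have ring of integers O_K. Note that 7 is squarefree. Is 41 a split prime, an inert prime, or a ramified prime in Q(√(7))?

d = 7 ≡ 3 (mod 4), so O_K = ℤ[√7] and disc(K) = 4d = 28.
disc(K) = 28 is not divisible by 41; 41 is unramified.
Euler's criterion: 7^20 mod 41 = 40. Thus (7|41) = -1.
(7/41) = -1, so 41 is inert.

41 remains inert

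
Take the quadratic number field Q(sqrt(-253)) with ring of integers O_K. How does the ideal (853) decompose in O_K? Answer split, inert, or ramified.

d = -253 ≡ 3 (mod 4), so O_K = ℤ[√-253] and disc(K) = 4d = -1012.
Since gcd(853, -1012) = 1 the prime 853 does not ramify.
Compute (-253/853) via Euler: 600^((853-1)/2) mod 853 = 852, so (-253/853) = -1.
(-253/853) = -1, so 853 is inert.

p is inert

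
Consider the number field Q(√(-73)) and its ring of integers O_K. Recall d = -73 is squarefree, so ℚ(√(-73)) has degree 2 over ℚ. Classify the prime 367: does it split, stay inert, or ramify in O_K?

d = -73 ≡ 3 (mod 4), so O_K = ℤ[√-73] and disc(K) = 4d = -292.
Since gcd(367, -292) = 1 the prime 367 does not ramify.
Compute (-73/367) via Euler: 294^((367-1)/2) mod 367 = 366, so (-73/367) = -1.
d is a non-residue mod p, hence 367 remains inert in O_K.

inert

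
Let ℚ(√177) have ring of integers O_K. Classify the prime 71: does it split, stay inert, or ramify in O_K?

p is inert

d = 177 ≡ 1 (mod 4), so O_K = ℤ[(1+√177)/2] and disc(K) = d = 177.
disc(K) = 177 is not divisible by 71; 71 is unramified.
Euler's criterion: 177^35 mod 71 = 70. Thus (177|71) = -1.
Legendre symbol -1 ⇒ 71 is inert.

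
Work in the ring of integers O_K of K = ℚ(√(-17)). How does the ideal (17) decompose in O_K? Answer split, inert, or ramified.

d = -17 ≡ 3 (mod 4), so O_K = ℤ[√-17] and disc(K) = 4d = -68.
disc(K) = -68 = 17·(-4), so p = 17 is ramified.

ramified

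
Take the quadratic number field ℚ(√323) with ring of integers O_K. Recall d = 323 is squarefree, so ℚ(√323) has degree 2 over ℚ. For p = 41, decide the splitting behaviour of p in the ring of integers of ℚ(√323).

323 mod 4 = 3, hence disc K = 4·323 = 1292 and O_K = ℤ[√323].
disc(K) = 1292 is not divisible by 41; 41 is unramified.
Euler's criterion: 323^20 mod 41 = 1. Thus (323|41) = 1.
d is a quadratic residue mod p, hence 41 splits in O_K.

split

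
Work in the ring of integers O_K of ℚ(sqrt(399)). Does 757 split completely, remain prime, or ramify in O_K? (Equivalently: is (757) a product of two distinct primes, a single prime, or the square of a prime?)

399 mod 4 = 3, hence disc K = 4·399 = 1596 and O_K = ℤ[√399].
disc(K) = 1596 is not divisible by 757; 757 is unramified.
Euler's criterion: 399^378 mod 757 = 1. Thus (399|757) = 1.
(399/757) = 1, so 757 splits.

split — (757) = 𝔭₁𝔭₂ with 𝔭₁ ≠ 𝔭₂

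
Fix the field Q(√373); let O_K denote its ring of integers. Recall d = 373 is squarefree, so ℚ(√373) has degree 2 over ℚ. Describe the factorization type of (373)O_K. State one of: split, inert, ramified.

d = 373 ≡ 1 (mod 4), so O_K = ℤ[(1+√373)/2] and disc(K) = d = 373.
Ramification test: 373 | 373. The prime 373 ramifies in K.

373 is ramified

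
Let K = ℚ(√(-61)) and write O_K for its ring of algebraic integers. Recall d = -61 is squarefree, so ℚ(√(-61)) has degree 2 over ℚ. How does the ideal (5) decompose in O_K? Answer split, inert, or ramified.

Since -61 ≢ 1 mod 4, the ring of integers is ℤ[√-61] with discriminant 4·(-61) = -244.
disc(K) = -244 is not divisible by 5; 5 is unramified.
(-61/5) = 4^2 mod 5 = 1, giving Legendre symbol 1.
(-61/5) = 1, so 5 splits.

p splits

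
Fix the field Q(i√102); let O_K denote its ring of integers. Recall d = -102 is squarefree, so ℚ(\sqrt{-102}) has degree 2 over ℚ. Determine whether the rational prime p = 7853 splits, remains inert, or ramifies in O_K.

split

d = -102 ≡ 2 (mod 4), so O_K = ℤ[√-102] and disc(K) = 4d = -408.
disc(K) = -408 is not divisible by 7853; 7853 is unramified.
Legendre symbol by Euler's criterion: (-102/7853) ≡ (-102)^3926 ≡ 1 (mod 7853), i.e. (-102/7853) = 1.
(-102/7853) = 1, so 7853 splits.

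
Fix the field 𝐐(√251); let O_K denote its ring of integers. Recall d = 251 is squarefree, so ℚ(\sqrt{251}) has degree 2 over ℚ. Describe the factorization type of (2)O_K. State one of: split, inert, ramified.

251 mod 4 = 3, hence disc K = 4·251 = 1004 and O_K = ℤ[√251].
Ramification test: 2 | 1004. The prime 2 ramifies in K.

2 is ramified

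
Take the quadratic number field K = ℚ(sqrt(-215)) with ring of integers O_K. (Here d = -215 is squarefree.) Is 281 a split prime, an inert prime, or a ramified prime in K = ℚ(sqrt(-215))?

281 splits in O_K

Since -215 ≡ 1 mod 4, the ring of integers is ℤ[(1+√-215)/2] with discriminant -215.
disc(K) = -215 is not divisible by 281; 281 is unramified.
Euler's criterion: (-215)^140 mod 281 = 1. Thus (-215|281) = 1.
d is a quadratic residue mod p, hence 281 splits in O_K.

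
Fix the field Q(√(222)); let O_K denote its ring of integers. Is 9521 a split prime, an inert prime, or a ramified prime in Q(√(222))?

p is inert

Since 222 ≢ 1 mod 4, the ring of integers is ℤ[√222] with discriminant 4·222 = 888.
9521 ∤ 888, so 9521 is unramified.
(222/9521) = 222^4760 mod 9521 = 9520, giving Legendre symbol -1.
d is a non-residue mod p, hence 9521 remains inert in O_K.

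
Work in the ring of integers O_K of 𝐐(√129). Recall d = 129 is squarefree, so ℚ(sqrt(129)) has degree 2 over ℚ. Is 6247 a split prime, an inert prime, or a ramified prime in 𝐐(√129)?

129 mod 4 = 1, hence disc K = 129 and O_K = ℤ[(1+√129)/2].
6247 ∤ 129, so 6247 is unramified.
Legendre symbol by Euler's criterion: (129/6247) ≡ 129^3123 ≡ 6246 (mod 6247), i.e. (129/6247) = -1.
(129/6247) = -1, so 6247 is inert.

inert — (6247) stays prime in O_K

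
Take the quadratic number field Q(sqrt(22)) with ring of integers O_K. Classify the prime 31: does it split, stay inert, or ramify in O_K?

d = 22 ≡ 2 (mod 4), so O_K = ℤ[√22] and disc(K) = 4d = 88.
disc(K) = 88 is not divisible by 31; 31 is unramified.
Legendre symbol by Euler's criterion: (22/31) ≡ 22^15 ≡ 30 (mod 31), i.e. (22/31) = -1.
(22/31) = -1, so 31 is inert.

inert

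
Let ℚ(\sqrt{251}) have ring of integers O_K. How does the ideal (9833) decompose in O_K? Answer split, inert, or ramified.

251 mod 4 = 3, hence disc K = 4·251 = 1004 and O_K = ℤ[√251].
Since gcd(9833, 1004) = 1 the prime 9833 does not ramify.
Euler's criterion: 251^4916 mod 9833 = 9832. Thus (251|9833) = -1.
(251/9833) = -1, so 9833 is inert.

inert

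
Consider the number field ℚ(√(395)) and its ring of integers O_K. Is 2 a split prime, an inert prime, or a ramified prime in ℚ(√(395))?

ramified

d = 395 ≡ 3 (mod 4), so O_K = ℤ[√395] and disc(K) = 4d = 1580.
2 divides disc(K) = 1580, so 2 ramifies.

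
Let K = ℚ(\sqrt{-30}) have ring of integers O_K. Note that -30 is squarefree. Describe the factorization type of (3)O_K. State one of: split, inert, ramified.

3 is ramified

Since -30 ≢ 1 mod 4, the ring of integers is ℤ[√-30] with discriminant 4·(-30) = -120.
3 divides disc(K) = -120, so 3 ramifies.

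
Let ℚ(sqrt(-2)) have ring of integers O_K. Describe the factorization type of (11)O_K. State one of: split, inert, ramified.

Since -2 ≢ 1 mod 4, the ring of integers is ℤ[√-2] with discriminant 4·(-2) = -8.
Since gcd(11, -8) = 1 the prime 11 does not ramify.
Compute (-2/11) via Euler: 9^((11-1)/2) mod 11 = 1, so (-2/11) = 1.
(-2/11) = 1, so 11 splits.

split — (11) = 𝔭₁𝔭₂ with 𝔭₁ ≠ 𝔭₂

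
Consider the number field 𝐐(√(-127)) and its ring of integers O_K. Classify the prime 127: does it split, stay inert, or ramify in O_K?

ramified

d = -127 ≡ 1 (mod 4), so O_K = ℤ[(1+√-127)/2] and disc(K) = d = -127.
127 divides disc(K) = -127, so 127 ramifies.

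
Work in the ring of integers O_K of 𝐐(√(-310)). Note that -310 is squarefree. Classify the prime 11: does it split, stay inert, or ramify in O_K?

splits completely

d = -310 ≡ 2 (mod 4), so O_K = ℤ[√-310] and disc(K) = 4d = -1240.
disc(K) = -1240 is not divisible by 11; 11 is unramified.
Euler's criterion: (-310)^5 mod 11 = 1. Thus (-310|11) = 1.
Legendre symbol 1 ⇒ 11 is split.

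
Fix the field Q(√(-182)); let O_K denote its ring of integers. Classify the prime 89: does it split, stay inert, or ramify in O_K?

-182 mod 4 = 2, hence disc K = 4·(-182) = -728 and O_K = ℤ[√-182].
disc(K) = -728 is not divisible by 89; 89 is unramified.
Compute (-182/89) via Euler: 85^((89-1)/2) mod 89 = 1, so (-182/89) = 1.
d is a quadratic residue mod p, hence 89 splits in O_K.

p splits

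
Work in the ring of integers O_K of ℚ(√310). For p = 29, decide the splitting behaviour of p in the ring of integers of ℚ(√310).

split

310 mod 4 = 2, hence disc K = 4·310 = 1240 and O_K = ℤ[√310].
Since gcd(29, 1240) = 1 the prime 29 does not ramify.
(310/29) = 20^14 mod 29 = 1, giving Legendre symbol 1.
Legendre symbol 1 ⇒ 29 is split.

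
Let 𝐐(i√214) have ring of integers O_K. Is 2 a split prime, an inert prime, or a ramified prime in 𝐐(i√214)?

d = -214 ≡ 2 (mod 4), so O_K = ℤ[√-214] and disc(K) = 4d = -856.
2 divides disc(K) = -856, so 2 ramifies.

2 is ramified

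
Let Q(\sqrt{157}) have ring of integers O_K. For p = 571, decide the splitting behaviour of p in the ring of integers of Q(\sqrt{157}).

splits completely

d = 157 ≡ 1 (mod 4), so O_K = ℤ[(1+√157)/2] and disc(K) = d = 157.
571 ∤ 157, so 571 is unramified.
Legendre symbol by Euler's criterion: (157/571) ≡ 157^285 ≡ 1 (mod 571), i.e. (157/571) = 1.
(157/571) = 1, so 571 splits.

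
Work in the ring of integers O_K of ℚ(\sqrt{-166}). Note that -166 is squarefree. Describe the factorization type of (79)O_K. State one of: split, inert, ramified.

p is inert

-166 mod 4 = 2, hence disc K = 4·(-166) = -664 and O_K = ℤ[√-166].
Since gcd(79, -664) = 1 the prime 79 does not ramify.
Compute (-166/79) via Euler: 71^((79-1)/2) mod 79 = 78, so (-166/79) = -1.
(-166/79) = -1, so 79 is inert.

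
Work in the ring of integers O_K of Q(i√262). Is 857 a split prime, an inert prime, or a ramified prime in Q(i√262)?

d = -262 ≡ 2 (mod 4), so O_K = ℤ[√-262] and disc(K) = 4d = -1048.
Since gcd(857, -1048) = 1 the prime 857 does not ramify.
Euler's criterion: (-262)^428 mod 857 = 856. Thus (-262|857) = -1.
d is a non-residue mod p, hence 857 remains inert in O_K.

inert — (857) stays prime in O_K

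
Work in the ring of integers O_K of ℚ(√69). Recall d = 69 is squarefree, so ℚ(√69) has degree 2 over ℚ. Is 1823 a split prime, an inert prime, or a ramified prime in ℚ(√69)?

Since 69 ≡ 1 mod 4, the ring of integers is ℤ[(1+√69)/2] with discriminant 69.
1823 ∤ 69, so 1823 is unramified.
(69/1823) = 69^911 mod 1823 = 1822, giving Legendre symbol -1.
(69/1823) = -1, so 1823 is inert.

inert — (1823) stays prime in O_K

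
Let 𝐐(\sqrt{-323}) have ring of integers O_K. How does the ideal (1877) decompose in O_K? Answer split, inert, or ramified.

split — (1877) = 𝔭₁𝔭₂ with 𝔭₁ ≠ 𝔭₂

d = -323 ≡ 1 (mod 4), so O_K = ℤ[(1+√-323)/2] and disc(K) = d = -323.
disc(K) = -323 is not divisible by 1877; 1877 is unramified.
Legendre symbol by Euler's criterion: (-323/1877) ≡ (-323)^938 ≡ 1 (mod 1877), i.e. (-323/1877) = 1.
Legendre symbol 1 ⇒ 1877 is split.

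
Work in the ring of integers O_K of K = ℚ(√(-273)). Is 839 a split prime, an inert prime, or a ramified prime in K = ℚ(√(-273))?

d = -273 ≡ 3 (mod 4), so O_K = ℤ[√-273] and disc(K) = 4d = -1092.
839 ∤ -1092, so 839 is unramified.
Euler's criterion: (-273)^419 mod 839 = 1. Thus (-273|839) = 1.
d is a quadratic residue mod p, hence 839 splits in O_K.

splits completely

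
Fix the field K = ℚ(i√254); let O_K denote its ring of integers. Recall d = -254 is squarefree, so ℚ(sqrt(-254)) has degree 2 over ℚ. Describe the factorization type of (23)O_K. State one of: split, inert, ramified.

23 remains inert

-254 mod 4 = 2, hence disc K = 4·(-254) = -1016 and O_K = ℤ[√-254].
23 ∤ -1016, so 23 is unramified.
(-254/23) = 22^11 mod 23 = 22, giving Legendre symbol -1.
(-254/23) = -1, so 23 is inert.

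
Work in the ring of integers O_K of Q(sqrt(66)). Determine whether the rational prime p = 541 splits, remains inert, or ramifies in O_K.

66 mod 4 = 2, hence disc K = 4·66 = 264 and O_K = ℤ[√66].
disc(K) = 264 is not divisible by 541; 541 is unramified.
Legendre symbol by Euler's criterion: (66/541) ≡ 66^270 ≡ 1 (mod 541), i.e. (66/541) = 1.
(66/541) = 1, so 541 splits.

split — (541) = 𝔭₁𝔭₂ with 𝔭₁ ≠ 𝔭₂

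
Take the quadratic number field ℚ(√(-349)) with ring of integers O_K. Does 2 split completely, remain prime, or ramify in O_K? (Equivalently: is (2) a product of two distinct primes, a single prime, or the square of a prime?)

ramified

d = -349 ≡ 3 (mod 4), so O_K = ℤ[√-349] and disc(K) = 4d = -1396.
disc(K) = -1396 = 2·(-698), so p = 2 is ramified.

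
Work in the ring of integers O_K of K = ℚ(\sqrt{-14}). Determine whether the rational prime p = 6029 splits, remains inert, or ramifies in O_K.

-14 mod 4 = 2, hence disc K = 4·(-14) = -56 and O_K = ℤ[√-14].
Since gcd(6029, -56) = 1 the prime 6029 does not ramify.
Euler's criterion: (-14)^3014 mod 6029 = 6028. Thus (-14|6029) = -1.
Legendre symbol -1 ⇒ 6029 is inert.

6029 remains inert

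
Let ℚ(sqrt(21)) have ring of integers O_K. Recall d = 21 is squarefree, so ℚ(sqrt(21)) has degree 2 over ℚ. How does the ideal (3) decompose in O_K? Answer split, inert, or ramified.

Since 21 ≡ 1 mod 4, the ring of integers is ℤ[(1+√21)/2] with discriminant 21.
3 divides disc(K) = 21, so 3 ramifies.

ramified — (3) = 𝔭²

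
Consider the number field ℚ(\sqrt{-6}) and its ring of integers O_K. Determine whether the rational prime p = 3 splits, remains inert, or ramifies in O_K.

ramified — (3) = 𝔭²

Since -6 ≢ 1 mod 4, the ring of integers is ℤ[√-6] with discriminant 4·(-6) = -24.
3 divides disc(K) = -24, so 3 ramifies.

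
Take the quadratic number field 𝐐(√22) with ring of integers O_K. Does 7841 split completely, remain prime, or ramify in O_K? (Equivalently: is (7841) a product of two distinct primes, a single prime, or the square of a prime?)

split

Since 22 ≢ 1 mod 4, the ring of integers is ℤ[√22] with discriminant 4·22 = 88.
disc(K) = 88 is not divisible by 7841; 7841 is unramified.
Euler's criterion: 22^3920 mod 7841 = 1. Thus (22|7841) = 1.
Legendre symbol 1 ⇒ 7841 is split.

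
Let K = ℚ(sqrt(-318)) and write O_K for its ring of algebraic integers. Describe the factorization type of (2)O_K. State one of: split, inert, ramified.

2 is ramified

d = -318 ≡ 2 (mod 4), so O_K = ℤ[√-318] and disc(K) = 4d = -1272.
Ramification test: 2 | -1272. The prime 2 ramifies in K.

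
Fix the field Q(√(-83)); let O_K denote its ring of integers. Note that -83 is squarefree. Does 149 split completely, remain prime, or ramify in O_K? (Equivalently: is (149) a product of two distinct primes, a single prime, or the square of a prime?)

inert

Since -83 ≡ 1 mod 4, the ring of integers is ℤ[(1+√-83)/2] with discriminant -83.
149 ∤ -83, so 149 is unramified.
(-83/149) = 66^74 mod 149 = 148, giving Legendre symbol -1.
d is a non-residue mod p, hence 149 remains inert in O_K.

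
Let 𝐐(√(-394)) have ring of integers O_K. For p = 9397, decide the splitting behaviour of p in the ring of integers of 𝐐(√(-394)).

p is inert

d = -394 ≡ 2 (mod 4), so O_K = ℤ[√-394] and disc(K) = 4d = -1576.
disc(K) = -1576 is not divisible by 9397; 9397 is unramified.
Euler's criterion: (-394)^4698 mod 9397 = 9396. Thus (-394|9397) = -1.
Legendre symbol -1 ⇒ 9397 is inert.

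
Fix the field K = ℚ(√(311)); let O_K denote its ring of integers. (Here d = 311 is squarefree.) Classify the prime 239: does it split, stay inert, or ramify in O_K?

Since 311 ≢ 1 mod 4, the ring of integers is ℤ[√311] with discriminant 4·311 = 1244.
Since gcd(239, 1244) = 1 the prime 239 does not ramify.
(311/239) = 72^119 mod 239 = 1, giving Legendre symbol 1.
Legendre symbol 1 ⇒ 239 is split.

239 splits in O_K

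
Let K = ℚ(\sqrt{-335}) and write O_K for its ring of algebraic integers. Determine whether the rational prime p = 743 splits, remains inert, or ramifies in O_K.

d = -335 ≡ 1 (mod 4), so O_K = ℤ[(1+√-335)/2] and disc(K) = d = -335.
Since gcd(743, -335) = 1 the prime 743 does not ramify.
(-335/743) = 408^371 mod 743 = 742, giving Legendre symbol -1.
Legendre symbol -1 ⇒ 743 is inert.

p is inert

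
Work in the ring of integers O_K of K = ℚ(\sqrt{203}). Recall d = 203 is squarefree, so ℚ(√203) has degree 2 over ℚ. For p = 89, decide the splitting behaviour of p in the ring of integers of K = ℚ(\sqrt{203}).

split — (89) = 𝔭₁𝔭₂ with 𝔭₁ ≠ 𝔭₂

Since 203 ≢ 1 mod 4, the ring of integers is ℤ[√203] with discriminant 4·203 = 812.
Since gcd(89, 812) = 1 the prime 89 does not ramify.
Euler's criterion: 203^44 mod 89 = 1. Thus (203|89) = 1.
(203/89) = 1, so 89 splits.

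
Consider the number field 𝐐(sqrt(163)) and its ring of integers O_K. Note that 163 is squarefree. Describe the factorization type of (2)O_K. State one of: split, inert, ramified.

Since 163 ≢ 1 mod 4, the ring of integers is ℤ[√163] with discriminant 4·163 = 652.
disc(K) = 652 = 2·326, so p = 2 is ramified.

ramified — (2) = 𝔭²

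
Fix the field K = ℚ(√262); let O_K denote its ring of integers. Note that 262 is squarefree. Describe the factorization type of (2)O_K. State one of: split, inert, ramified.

262 mod 4 = 2, hence disc K = 4·262 = 1048 and O_K = ℤ[√262].
2 divides disc(K) = 1048, so 2 ramifies.

ramified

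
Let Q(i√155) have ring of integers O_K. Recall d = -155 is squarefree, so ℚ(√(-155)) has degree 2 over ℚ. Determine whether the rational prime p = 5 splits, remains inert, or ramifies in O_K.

ramifies in O_K

d = -155 ≡ 1 (mod 4), so O_K = ℤ[(1+√-155)/2] and disc(K) = d = -155.
5 divides disc(K) = -155, so 5 ramifies.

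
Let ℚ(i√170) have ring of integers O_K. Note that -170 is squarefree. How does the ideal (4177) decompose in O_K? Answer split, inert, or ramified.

4177 splits in O_K

Since -170 ≢ 1 mod 4, the ring of integers is ℤ[√-170] with discriminant 4·(-170) = -680.
Since gcd(4177, -680) = 1 the prime 4177 does not ramify.
Legendre symbol by Euler's criterion: (-170/4177) ≡ (-170)^2088 ≡ 1 (mod 4177), i.e. (-170/4177) = 1.
d is a quadratic residue mod p, hence 4177 splits in O_K.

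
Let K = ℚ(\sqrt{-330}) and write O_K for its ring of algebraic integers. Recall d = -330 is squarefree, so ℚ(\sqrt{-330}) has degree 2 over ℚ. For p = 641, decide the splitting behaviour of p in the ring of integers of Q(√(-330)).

remains prime (inert)

Since -330 ≢ 1 mod 4, the ring of integers is ℤ[√-330] with discriminant 4·(-330) = -1320.
Since gcd(641, -1320) = 1 the prime 641 does not ramify.
Compute (-330/641) via Euler: 311^((641-1)/2) mod 641 = 640, so (-330/641) = -1.
(-330/641) = -1, so 641 is inert.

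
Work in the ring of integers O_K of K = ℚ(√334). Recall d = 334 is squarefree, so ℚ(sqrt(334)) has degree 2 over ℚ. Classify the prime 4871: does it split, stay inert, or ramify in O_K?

p is inert

Since 334 ≢ 1 mod 4, the ring of integers is ℤ[√334] with discriminant 4·334 = 1336.
4871 ∤ 1336, so 4871 is unramified.
Legendre symbol by Euler's criterion: (334/4871) ≡ 334^2435 ≡ 4870 (mod 4871), i.e. (334/4871) = -1.
d is a non-residue mod p, hence 4871 remains inert in O_K.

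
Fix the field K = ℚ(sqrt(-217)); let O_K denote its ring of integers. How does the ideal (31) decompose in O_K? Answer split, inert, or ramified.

Since -217 ≢ 1 mod 4, the ring of integers is ℤ[√-217] with discriminant 4·(-217) = -868.
disc(K) = -868 = 31·(-28), so p = 31 is ramified.

ramified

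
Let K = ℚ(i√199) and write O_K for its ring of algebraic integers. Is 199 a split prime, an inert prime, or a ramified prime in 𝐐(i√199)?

p ramifies

-199 mod 4 = 1, hence disc K = -199 and O_K = ℤ[(1+√-199)/2].
disc(K) = -199 = 199·(-1), so p = 199 is ramified.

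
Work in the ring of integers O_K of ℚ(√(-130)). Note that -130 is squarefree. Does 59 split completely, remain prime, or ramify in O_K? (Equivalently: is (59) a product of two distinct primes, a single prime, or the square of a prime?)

59 remains inert

d = -130 ≡ 2 (mod 4), so O_K = ℤ[√-130] and disc(K) = 4d = -520.
59 ∤ -520, so 59 is unramified.
(-130/59) = 47^29 mod 59 = 58, giving Legendre symbol -1.
Legendre symbol -1 ⇒ 59 is inert.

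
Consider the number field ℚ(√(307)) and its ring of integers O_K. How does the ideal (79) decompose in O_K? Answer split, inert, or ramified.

79 remains inert

307 mod 4 = 3, hence disc K = 4·307 = 1228 and O_K = ℤ[√307].
Since gcd(79, 1228) = 1 the prime 79 does not ramify.
Compute (307/79) via Euler: 70^((79-1)/2) mod 79 = 78, so (307/79) = -1.
(307/79) = -1, so 79 is inert.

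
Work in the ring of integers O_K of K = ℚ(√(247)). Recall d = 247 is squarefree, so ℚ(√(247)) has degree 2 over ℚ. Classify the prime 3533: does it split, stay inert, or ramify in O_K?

247 mod 4 = 3, hence disc K = 4·247 = 988 and O_K = ℤ[√247].
Since gcd(3533, 988) = 1 the prime 3533 does not ramify.
Legendre symbol by Euler's criterion: (247/3533) ≡ 247^1766 ≡ 3532 (mod 3533), i.e. (247/3533) = -1.
d is a non-residue mod p, hence 3533 remains inert in O_K.

inert — (3533) stays prime in O_K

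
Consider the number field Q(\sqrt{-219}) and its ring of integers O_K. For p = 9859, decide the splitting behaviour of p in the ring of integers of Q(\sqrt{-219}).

-219 mod 4 = 1, hence disc K = -219 and O_K = ℤ[(1+√-219)/2].
disc(K) = -219 is not divisible by 9859; 9859 is unramified.
(-219/9859) = 9640^4929 mod 9859 = 1, giving Legendre symbol 1.
d is a quadratic residue mod p, hence 9859 splits in O_K.

split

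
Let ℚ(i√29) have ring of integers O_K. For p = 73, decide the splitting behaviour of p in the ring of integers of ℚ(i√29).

inert

d = -29 ≡ 3 (mod 4), so O_K = ℤ[√-29] and disc(K) = 4d = -116.
disc(K) = -116 is not divisible by 73; 73 is unramified.
Euler's criterion: (-29)^36 mod 73 = 72. Thus (-29|73) = -1.
(-29/73) = -1, so 73 is inert.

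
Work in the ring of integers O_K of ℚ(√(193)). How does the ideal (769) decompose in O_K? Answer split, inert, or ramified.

193 mod 4 = 1, hence disc K = 193 and O_K = ℤ[(1+√193)/2].
769 ∤ 193, so 769 is unramified.
(193/769) = 193^384 mod 769 = 1, giving Legendre symbol 1.
Legendre symbol 1 ⇒ 769 is split.

split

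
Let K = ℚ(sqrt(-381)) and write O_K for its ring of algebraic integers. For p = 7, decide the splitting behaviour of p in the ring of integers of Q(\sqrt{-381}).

-381 mod 4 = 3, hence disc K = 4·(-381) = -1524 and O_K = ℤ[√-381].
Since gcd(7, -1524) = 1 the prime 7 does not ramify.
Legendre symbol by Euler's criterion: (-381/7) ≡ (-381)^3 ≡ 1 (mod 7), i.e. (-381/7) = 1.
d is a quadratic residue mod p, hence 7 splits in O_K.

splits completely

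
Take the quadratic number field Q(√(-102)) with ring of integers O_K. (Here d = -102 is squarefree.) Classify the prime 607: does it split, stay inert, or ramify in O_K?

607 remains inert

Since -102 ≢ 1 mod 4, the ring of integers is ℤ[√-102] with discriminant 4·(-102) = -408.
607 ∤ -408, so 607 is unramified.
(-102/607) = 505^303 mod 607 = 606, giving Legendre symbol -1.
Legendre symbol -1 ⇒ 607 is inert.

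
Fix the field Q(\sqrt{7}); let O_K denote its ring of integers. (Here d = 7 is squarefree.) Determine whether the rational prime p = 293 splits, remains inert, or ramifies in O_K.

Since 7 ≢ 1 mod 4, the ring of integers is ℤ[√7] with discriminant 4·7 = 28.
293 ∤ 28, so 293 is unramified.
(7/293) = 7^146 mod 293 = 292, giving Legendre symbol -1.
d is a non-residue mod p, hence 293 remains inert in O_K.

293 remains inert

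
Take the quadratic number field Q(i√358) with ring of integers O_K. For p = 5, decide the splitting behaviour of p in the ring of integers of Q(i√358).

remains prime (inert)

-358 mod 4 = 2, hence disc K = 4·(-358) = -1432 and O_K = ℤ[√-358].
5 ∤ -1432, so 5 is unramified.
(-358/5) = 2^2 mod 5 = 4, giving Legendre symbol -1.
Legendre symbol -1 ⇒ 5 is inert.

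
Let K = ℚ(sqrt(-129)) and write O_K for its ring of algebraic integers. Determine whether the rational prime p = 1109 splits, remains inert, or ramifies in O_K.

-129 mod 4 = 3, hence disc K = 4·(-129) = -516 and O_K = ℤ[√-129].
1109 ∤ -516, so 1109 is unramified.
(-129/1109) = 980^554 mod 1109 = 1, giving Legendre symbol 1.
d is a quadratic residue mod p, hence 1109 splits in O_K.

split — (1109) = 𝔭₁𝔭₂ with 𝔭₁ ≠ 𝔭₂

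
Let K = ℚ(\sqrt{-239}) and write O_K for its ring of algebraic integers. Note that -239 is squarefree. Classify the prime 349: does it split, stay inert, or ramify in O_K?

p splits

d = -239 ≡ 1 (mod 4), so O_K = ℤ[(1+√-239)/2] and disc(K) = d = -239.
Since gcd(349, -239) = 1 the prime 349 does not ramify.
Euler's criterion: (-239)^174 mod 349 = 1. Thus (-239|349) = 1.
Legendre symbol 1 ⇒ 349 is split.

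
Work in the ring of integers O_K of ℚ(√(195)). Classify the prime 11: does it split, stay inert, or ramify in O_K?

inert

d = 195 ≡ 3 (mod 4), so O_K = ℤ[√195] and disc(K) = 4d = 780.
Since gcd(11, 780) = 1 the prime 11 does not ramify.
Compute (195/11) via Euler: 8^((11-1)/2) mod 11 = 10, so (195/11) = -1.
Legendre symbol -1 ⇒ 11 is inert.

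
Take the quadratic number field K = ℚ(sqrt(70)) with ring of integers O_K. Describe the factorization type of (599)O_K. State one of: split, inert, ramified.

Since 70 ≢ 1 mod 4, the ring of integers is ℤ[√70] with discriminant 4·70 = 280.
disc(K) = 280 is not divisible by 599; 599 is unramified.
Euler's criterion: 70^299 mod 599 = 598. Thus (70|599) = -1.
d is a non-residue mod p, hence 599 remains inert in O_K.

599 remains inert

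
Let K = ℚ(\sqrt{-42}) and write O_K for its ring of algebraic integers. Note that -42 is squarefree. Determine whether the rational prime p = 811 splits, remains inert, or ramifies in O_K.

d = -42 ≡ 2 (mod 4), so O_K = ℤ[√-42] and disc(K) = 4d = -168.
disc(K) = -168 is not divisible by 811; 811 is unramified.
Compute (-42/811) via Euler: 769^((811-1)/2) mod 811 = 810, so (-42/811) = -1.
Legendre symbol -1 ⇒ 811 is inert.

remains prime (inert)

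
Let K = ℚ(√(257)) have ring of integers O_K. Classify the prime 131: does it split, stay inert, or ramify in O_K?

d = 257 ≡ 1 (mod 4), so O_K = ℤ[(1+√257)/2] and disc(K) = d = 257.
Since gcd(131, 257) = 1 the prime 131 does not ramify.
(257/131) = 126^65 mod 131 = 130, giving Legendre symbol -1.
(257/131) = -1, so 131 is inert.

inert — (131) stays prime in O_K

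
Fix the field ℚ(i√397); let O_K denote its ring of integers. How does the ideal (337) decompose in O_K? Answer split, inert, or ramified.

Since -397 ≢ 1 mod 4, the ring of integers is ℤ[√-397] with discriminant 4·(-397) = -1588.
Since gcd(337, -1588) = 1 the prime 337 does not ramify.
Euler's criterion: (-397)^168 mod 337 = 336. Thus (-397|337) = -1.
d is a non-residue mod p, hence 337 remains inert in O_K.

p is inert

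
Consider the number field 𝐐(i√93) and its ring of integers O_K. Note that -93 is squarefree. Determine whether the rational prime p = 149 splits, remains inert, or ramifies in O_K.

149 remains inert

-93 mod 4 = 3, hence disc K = 4·(-93) = -372 and O_K = ℤ[√-93].
Since gcd(149, -372) = 1 the prime 149 does not ramify.
Legendre symbol by Euler's criterion: (-93/149) ≡ (-93)^74 ≡ 148 (mod 149), i.e. (-93/149) = -1.
d is a non-residue mod p, hence 149 remains inert in O_K.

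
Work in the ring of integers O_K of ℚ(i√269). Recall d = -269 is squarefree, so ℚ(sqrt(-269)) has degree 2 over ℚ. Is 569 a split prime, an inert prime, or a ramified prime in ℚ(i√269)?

inert — (569) stays prime in O_K

d = -269 ≡ 3 (mod 4), so O_K = ℤ[√-269] and disc(K) = 4d = -1076.
disc(K) = -1076 is not divisible by 569; 569 is unramified.
Compute (-269/569) via Euler: 300^((569-1)/2) mod 569 = 568, so (-269/569) = -1.
d is a non-residue mod p, hence 569 remains inert in O_K.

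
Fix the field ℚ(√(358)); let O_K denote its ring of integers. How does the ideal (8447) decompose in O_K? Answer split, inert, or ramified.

split

d = 358 ≡ 2 (mod 4), so O_K = ℤ[√358] and disc(K) = 4d = 1432.
Since gcd(8447, 1432) = 1 the prime 8447 does not ramify.
(358/8447) = 358^4223 mod 8447 = 1, giving Legendre symbol 1.
d is a quadratic residue mod p, hence 8447 splits in O_K.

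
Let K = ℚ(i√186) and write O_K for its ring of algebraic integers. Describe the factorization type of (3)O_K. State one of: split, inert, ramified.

-186 mod 4 = 2, hence disc K = 4·(-186) = -744 and O_K = ℤ[√-186].
3 divides disc(K) = -744, so 3 ramifies.

p ramifies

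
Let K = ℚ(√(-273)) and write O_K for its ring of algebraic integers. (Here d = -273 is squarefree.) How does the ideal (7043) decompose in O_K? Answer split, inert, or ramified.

-273 mod 4 = 3, hence disc K = 4·(-273) = -1092 and O_K = ℤ[√-273].
7043 ∤ -1092, so 7043 is unramified.
(-273/7043) = 6770^3521 mod 7043 = 1, giving Legendre symbol 1.
Legendre symbol 1 ⇒ 7043 is split.

split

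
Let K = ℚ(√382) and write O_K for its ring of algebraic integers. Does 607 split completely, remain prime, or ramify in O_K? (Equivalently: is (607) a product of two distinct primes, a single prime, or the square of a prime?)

inert

d = 382 ≡ 2 (mod 4), so O_K = ℤ[√382] and disc(K) = 4d = 1528.
607 ∤ 1528, so 607 is unramified.
Euler's criterion: 382^303 mod 607 = 606. Thus (382|607) = -1.
d is a non-residue mod p, hence 607 remains inert in O_K.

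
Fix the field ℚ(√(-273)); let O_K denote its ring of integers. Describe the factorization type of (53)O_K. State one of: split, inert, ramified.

Since -273 ≢ 1 mod 4, the ring of integers is ℤ[√-273] with discriminant 4·(-273) = -1092.
53 ∤ -1092, so 53 is unramified.
Legendre symbol by Euler's criterion: (-273/53) ≡ (-273)^26 ≡ 52 (mod 53), i.e. (-273/53) = -1.
d is a non-residue mod p, hence 53 remains inert in O_K.

inert — (53) stays prime in O_K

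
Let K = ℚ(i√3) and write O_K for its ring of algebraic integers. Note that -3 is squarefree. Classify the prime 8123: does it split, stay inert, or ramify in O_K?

remains prime (inert)

-3 mod 4 = 1, hence disc K = -3 and O_K = ℤ[(1+√-3)/2].
disc(K) = -3 is not divisible by 8123; 8123 is unramified.
(-3/8123) = 8120^4061 mod 8123 = 8122, giving Legendre symbol -1.
Legendre symbol -1 ⇒ 8123 is inert.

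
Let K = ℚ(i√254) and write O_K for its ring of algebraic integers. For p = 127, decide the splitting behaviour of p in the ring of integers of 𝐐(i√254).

ramified

-254 mod 4 = 2, hence disc K = 4·(-254) = -1016 and O_K = ℤ[√-254].
disc(K) = -1016 = 127·(-8), so p = 127 is ramified.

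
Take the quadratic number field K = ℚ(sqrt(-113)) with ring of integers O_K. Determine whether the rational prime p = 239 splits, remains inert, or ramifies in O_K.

remains prime (inert)

d = -113 ≡ 3 (mod 4), so O_K = ℤ[√-113] and disc(K) = 4d = -452.
Since gcd(239, -452) = 1 the prime 239 does not ramify.
Compute (-113/239) via Euler: 126^((239-1)/2) mod 239 = 238, so (-113/239) = -1.
d is a non-residue mod p, hence 239 remains inert in O_K.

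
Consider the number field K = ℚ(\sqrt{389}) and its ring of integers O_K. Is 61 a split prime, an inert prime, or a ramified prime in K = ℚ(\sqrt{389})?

inert

Since 389 ≡ 1 mod 4, the ring of integers is ℤ[(1+√389)/2] with discriminant 389.
Since gcd(61, 389) = 1 the prime 61 does not ramify.
Euler's criterion: 389^30 mod 61 = 60. Thus (389|61) = -1.
Legendre symbol -1 ⇒ 61 is inert.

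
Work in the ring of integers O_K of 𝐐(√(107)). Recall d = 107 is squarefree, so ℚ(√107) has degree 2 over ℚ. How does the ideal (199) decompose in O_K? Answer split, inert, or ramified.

inert — (199) stays prime in O_K

d = 107 ≡ 3 (mod 4), so O_K = ℤ[√107] and disc(K) = 4d = 428.
disc(K) = 428 is not divisible by 199; 199 is unramified.
Compute (107/199) via Euler: 107^((199-1)/2) mod 199 = 198, so (107/199) = -1.
d is a non-residue mod p, hence 199 remains inert in O_K.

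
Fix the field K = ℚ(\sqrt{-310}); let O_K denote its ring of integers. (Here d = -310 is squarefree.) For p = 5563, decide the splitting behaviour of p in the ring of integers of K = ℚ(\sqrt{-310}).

split — (5563) = 𝔭₁𝔭₂ with 𝔭₁ ≠ 𝔭₂

-310 mod 4 = 2, hence disc K = 4·(-310) = -1240 and O_K = ℤ[√-310].
5563 ∤ -1240, so 5563 is unramified.
(-310/5563) = 5253^2781 mod 5563 = 1, giving Legendre symbol 1.
d is a quadratic residue mod p, hence 5563 splits in O_K.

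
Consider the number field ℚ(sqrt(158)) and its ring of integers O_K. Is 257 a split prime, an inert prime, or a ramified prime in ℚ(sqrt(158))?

split — (257) = 𝔭₁𝔭₂ with 𝔭₁ ≠ 𝔭₂

158 mod 4 = 2, hence disc K = 4·158 = 632 and O_K = ℤ[√158].
Since gcd(257, 632) = 1 the prime 257 does not ramify.
Compute (158/257) via Euler: 158^((257-1)/2) mod 257 = 1, so (158/257) = 1.
d is a quadratic residue mod p, hence 257 splits in O_K.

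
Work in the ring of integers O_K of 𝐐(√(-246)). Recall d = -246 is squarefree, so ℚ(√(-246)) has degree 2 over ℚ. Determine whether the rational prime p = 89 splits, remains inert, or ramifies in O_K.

89 splits in O_K

Since -246 ≢ 1 mod 4, the ring of integers is ℤ[√-246] with discriminant 4·(-246) = -984.
Since gcd(89, -984) = 1 the prime 89 does not ramify.
Euler's criterion: (-246)^44 mod 89 = 1. Thus (-246|89) = 1.
d is a quadratic residue mod p, hence 89 splits in O_K.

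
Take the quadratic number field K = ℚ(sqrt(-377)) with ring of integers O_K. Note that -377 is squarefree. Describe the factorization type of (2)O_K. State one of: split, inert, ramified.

ramified

d = -377 ≡ 3 (mod 4), so O_K = ℤ[√-377] and disc(K) = 4d = -1508.
2 divides disc(K) = -1508, so 2 ramifies.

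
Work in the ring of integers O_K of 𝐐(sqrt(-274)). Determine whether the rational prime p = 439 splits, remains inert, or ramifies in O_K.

439 remains inert

d = -274 ≡ 2 (mod 4), so O_K = ℤ[√-274] and disc(K) = 4d = -1096.
disc(K) = -1096 is not divisible by 439; 439 is unramified.
Euler's criterion: (-274)^219 mod 439 = 438. Thus (-274|439) = -1.
(-274/439) = -1, so 439 is inert.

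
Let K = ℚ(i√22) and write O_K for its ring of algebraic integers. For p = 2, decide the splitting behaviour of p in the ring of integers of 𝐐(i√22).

d = -22 ≡ 2 (mod 4), so O_K = ℤ[√-22] and disc(K) = 4d = -88.
disc(K) = -88 = 2·(-44), so p = 2 is ramified.

ramified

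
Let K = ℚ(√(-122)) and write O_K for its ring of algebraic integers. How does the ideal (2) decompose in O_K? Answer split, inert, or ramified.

Since -122 ≢ 1 mod 4, the ring of integers is ℤ[√-122] with discriminant 4·(-122) = -488.
disc(K) = -488 = 2·(-244), so p = 2 is ramified.

ramifies in O_K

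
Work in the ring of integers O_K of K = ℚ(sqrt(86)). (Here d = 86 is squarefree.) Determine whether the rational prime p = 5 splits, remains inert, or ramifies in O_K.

split — (5) = 𝔭₁𝔭₂ with 𝔭₁ ≠ 𝔭₂

d = 86 ≡ 2 (mod 4), so O_K = ℤ[√86] and disc(K) = 4d = 344.
Since gcd(5, 344) = 1 the prime 5 does not ramify.
Compute (86/5) via Euler: 1^((5-1)/2) mod 5 = 1, so (86/5) = 1.
Legendre symbol 1 ⇒ 5 is split.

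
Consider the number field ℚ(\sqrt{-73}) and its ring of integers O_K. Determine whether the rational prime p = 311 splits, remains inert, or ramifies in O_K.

inert

Since -73 ≢ 1 mod 4, the ring of integers is ℤ[√-73] with discriminant 4·(-73) = -292.
Since gcd(311, -292) = 1 the prime 311 does not ramify.
Compute (-73/311) via Euler: 238^((311-1)/2) mod 311 = 310, so (-73/311) = -1.
(-73/311) = -1, so 311 is inert.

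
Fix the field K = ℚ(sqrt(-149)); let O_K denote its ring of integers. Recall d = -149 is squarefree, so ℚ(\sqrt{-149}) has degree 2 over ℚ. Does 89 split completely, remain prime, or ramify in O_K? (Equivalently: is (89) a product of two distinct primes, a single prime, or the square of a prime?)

remains prime (inert)

-149 mod 4 = 3, hence disc K = 4·(-149) = -596 and O_K = ℤ[√-149].
disc(K) = -596 is not divisible by 89; 89 is unramified.
Legendre symbol by Euler's criterion: (-149/89) ≡ (-149)^44 ≡ 88 (mod 89), i.e. (-149/89) = -1.
(-149/89) = -1, so 89 is inert.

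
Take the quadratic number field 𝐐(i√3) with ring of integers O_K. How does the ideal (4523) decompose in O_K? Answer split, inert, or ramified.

remains prime (inert)

d = -3 ≡ 1 (mod 4), so O_K = ℤ[(1+√-3)/2] and disc(K) = d = -3.
4523 ∤ -3, so 4523 is unramified.
(-3/4523) = 4520^2261 mod 4523 = 4522, giving Legendre symbol -1.
d is a non-residue mod p, hence 4523 remains inert in O_K.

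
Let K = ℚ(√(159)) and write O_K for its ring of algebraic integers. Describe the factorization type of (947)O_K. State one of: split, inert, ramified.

split

Since 159 ≢ 1 mod 4, the ring of integers is ℤ[√159] with discriminant 4·159 = 636.
947 ∤ 636, so 947 is unramified.
Euler's criterion: 159^473 mod 947 = 1. Thus (159|947) = 1.
d is a quadratic residue mod p, hence 947 splits in O_K.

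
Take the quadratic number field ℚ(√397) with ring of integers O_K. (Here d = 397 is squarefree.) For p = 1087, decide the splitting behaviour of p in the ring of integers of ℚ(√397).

1087 splits in O_K

397 mod 4 = 1, hence disc K = 397 and O_K = ℤ[(1+√397)/2].
1087 ∤ 397, so 1087 is unramified.
(397/1087) = 397^543 mod 1087 = 1, giving Legendre symbol 1.
(397/1087) = 1, so 1087 splits.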